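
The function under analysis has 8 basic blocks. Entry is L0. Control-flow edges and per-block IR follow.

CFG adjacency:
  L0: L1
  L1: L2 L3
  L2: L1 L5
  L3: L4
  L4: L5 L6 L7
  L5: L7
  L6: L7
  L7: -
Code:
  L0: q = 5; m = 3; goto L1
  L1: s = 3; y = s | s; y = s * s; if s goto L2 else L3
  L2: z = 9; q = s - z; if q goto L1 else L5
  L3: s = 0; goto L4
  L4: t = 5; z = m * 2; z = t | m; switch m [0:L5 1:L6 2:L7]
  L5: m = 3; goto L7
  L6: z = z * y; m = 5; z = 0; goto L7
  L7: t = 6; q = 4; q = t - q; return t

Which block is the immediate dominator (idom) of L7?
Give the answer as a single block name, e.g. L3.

idom tree: L1←L0 L2←L1 L3←L1 L4←L3 L5←L1 L6←L4 L7←L1
Dom at joins:
  L1: preds {L0,L2}: {L0} ∩ {L0,L1,L2} = {L0}; idom=L0
  L5: preds {L2,L4}: {L0,L1,L2} ∩ {L0,L1,L3,L4} = {L0,L1}; idom=L1
  L7: preds {L4,L5,L6}: {L0,L1,L3,L4} ∩ {L0,L1,L5} ∩ {L0,L1,L3,L4,L6} = {L0,L1}; idom=L1

idom(L7) = L1

Answer: L1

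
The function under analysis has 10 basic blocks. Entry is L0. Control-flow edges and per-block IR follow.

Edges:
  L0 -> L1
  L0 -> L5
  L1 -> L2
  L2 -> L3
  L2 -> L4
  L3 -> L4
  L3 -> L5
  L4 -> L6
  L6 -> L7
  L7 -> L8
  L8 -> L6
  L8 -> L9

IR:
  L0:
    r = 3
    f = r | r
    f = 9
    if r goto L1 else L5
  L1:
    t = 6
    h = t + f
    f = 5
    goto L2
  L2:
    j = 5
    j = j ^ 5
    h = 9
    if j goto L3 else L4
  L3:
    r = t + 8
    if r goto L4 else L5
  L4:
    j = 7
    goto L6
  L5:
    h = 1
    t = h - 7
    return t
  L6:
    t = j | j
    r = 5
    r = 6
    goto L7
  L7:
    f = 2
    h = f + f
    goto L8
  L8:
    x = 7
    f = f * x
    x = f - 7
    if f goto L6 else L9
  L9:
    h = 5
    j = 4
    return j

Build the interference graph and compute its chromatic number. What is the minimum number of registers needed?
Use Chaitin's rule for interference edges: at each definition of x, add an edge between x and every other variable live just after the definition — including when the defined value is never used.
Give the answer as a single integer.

Answer: 4

Analysis:
Block summaries:
  L0: {f,r} / ∅
  L1: {f,h,t} / {f}
  L2: {h,j} / ∅
  L3: {r} / {t}
  L4: {j} / ∅
  L5: {h,t} / ∅
  L6: {r,t} / {j}
  L7: {f,h} / ∅
  L8: {f,x} / {f}
  L9: {h,j} / ∅

Live sets:
  live L0: ∅→{f}
  live L1: {f}→{t}
  live L2: {t}→{t}
  live L3: {t}→∅
  live L4: ∅→{j}
  live L5: ∅→∅
  live L6: {j}→{j}
  live L7: {j}→{f,j}
  live L8: {f,j}→{j}
  live L9: ∅→∅

Interference:
  f: {h,j,r,t,x}
  h: {f,j,t}
  j: {f,h,r,t,x}
  r: {f,j}
  t: {f,h,j}
  x: {f,j}

Colouring:
  lower bound: {f,h,j,t} mutually conflict ⇒ χ ≥ 4
  4-colouring: r0={f}  r1={j}  r2={h,r,x}  r3={t}
  χ = 4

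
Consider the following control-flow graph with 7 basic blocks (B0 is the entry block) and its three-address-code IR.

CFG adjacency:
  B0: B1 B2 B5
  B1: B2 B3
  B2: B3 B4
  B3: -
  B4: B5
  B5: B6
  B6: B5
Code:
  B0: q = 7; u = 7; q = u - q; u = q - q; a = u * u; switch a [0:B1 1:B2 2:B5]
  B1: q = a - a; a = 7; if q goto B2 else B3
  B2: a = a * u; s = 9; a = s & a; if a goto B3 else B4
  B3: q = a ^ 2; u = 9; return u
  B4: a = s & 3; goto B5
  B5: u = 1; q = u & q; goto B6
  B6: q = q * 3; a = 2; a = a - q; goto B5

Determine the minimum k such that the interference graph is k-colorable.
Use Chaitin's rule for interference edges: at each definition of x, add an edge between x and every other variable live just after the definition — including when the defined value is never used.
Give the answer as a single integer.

Per-block:
  B0 def {a,q,u} use ∅
  B1 def {a,q} use {a}
  B2 def {a,s} use {a,u}
  B3 def {q,u} use {a}
  B4 def {a} use {s}
  B5 def {q,u} use {q}
  B6 def {a,q} use {q}

Liveness:
  live B0: ∅→{a,q,u}
  live B1: {a,u}→{a,q,u}
  live B2: {a,q,u}→{a,q,s}
  live B3: {a}→∅
  live B4: {q,s}→{q}
  live B5: {q}→{q}
  live B6: {q}→{q}

Interfere edges:
  a: {q,s,u}
  q: {a,s,u}
  s: {a,q}
  u: {a,q}

Chromatic number:
  clique {a,q,s} ⇒ need ≥ 3
  assign a→c0 q→c1 s→c2 u→c2 — no edge inside a register ⇒ χ ≤ 3
  χ = 3

Answer: 3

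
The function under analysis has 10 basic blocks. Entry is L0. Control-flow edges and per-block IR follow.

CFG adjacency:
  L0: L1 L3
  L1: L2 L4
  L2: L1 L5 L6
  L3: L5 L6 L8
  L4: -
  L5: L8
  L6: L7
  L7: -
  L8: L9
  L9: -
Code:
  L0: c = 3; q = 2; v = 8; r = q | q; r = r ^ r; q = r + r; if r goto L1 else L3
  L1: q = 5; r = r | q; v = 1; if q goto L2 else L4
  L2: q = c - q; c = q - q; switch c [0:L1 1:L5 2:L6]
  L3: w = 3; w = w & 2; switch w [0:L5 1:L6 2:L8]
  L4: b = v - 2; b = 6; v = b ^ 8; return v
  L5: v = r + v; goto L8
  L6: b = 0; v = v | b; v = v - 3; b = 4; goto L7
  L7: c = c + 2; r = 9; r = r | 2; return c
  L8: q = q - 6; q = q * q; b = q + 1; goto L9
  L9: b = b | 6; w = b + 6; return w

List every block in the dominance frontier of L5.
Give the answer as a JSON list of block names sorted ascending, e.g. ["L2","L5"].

idom tree: L1←L0 L2←L1 L3←L0 L4←L1 L5←L0 L6←L0 L7←L6 L8←L0 L9←L8
Join-block Dom:
  L1: preds {L0,L2}: {L0} ∩ {L0,L1,L2} = {L0}; idom=L0
  L5: preds {L2,L3}: {L0,L1,L2} ∩ {L0,L3} = {L0}; idom=L0
  L6: preds {L2,L3}: {L0,L1,L2} ∩ {L0,L3} = {L0}; idom=L0
  L8: preds {L3,L5}: {L0,L3} ∩ {L0,L5} = {L0}; idom=L0

DF walk-up:
  L1←L0: walk · to L0
  L1←L2: walk L2→L1 to L0
  L5←L2: walk L2→L1 to L0
  L5←L3: walk L3 to L0
  L6←L2: walk L2→L1 to L0
  L6←L3: walk L3 to L0
  L8←L3: walk L3 to L0
  L8←L5: walk L5 to L0
  DF(L0)=∅
  DF(L1)={L1,L5,L6}
  DF(L2)={L1,L5,L6}
  DF(L3)={L5,L6,L8}
  DF(L4)=∅
  DF(L5)={L8}
  DF(L6)=∅
  DF(L7)=∅
  DF(L8)=∅
  DF(L9)=∅

DF(L5) = ["L8"]

Answer: ["L8"]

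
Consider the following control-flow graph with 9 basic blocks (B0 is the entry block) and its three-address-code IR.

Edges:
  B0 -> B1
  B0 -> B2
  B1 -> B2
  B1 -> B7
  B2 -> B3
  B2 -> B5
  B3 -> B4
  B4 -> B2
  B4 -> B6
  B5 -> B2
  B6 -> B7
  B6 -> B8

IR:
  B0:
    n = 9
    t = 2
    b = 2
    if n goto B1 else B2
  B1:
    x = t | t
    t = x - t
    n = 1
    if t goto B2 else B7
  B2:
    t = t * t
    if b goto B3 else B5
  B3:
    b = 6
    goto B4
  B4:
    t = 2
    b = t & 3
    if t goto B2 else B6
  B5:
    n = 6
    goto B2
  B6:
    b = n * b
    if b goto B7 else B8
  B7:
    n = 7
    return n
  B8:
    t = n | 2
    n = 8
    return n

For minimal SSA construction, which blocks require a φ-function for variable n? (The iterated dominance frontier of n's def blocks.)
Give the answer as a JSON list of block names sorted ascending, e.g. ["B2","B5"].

idom tree: B1←B0 B2←B0 B3←B2 B4←B3 B5←B2 B6←B4 B7←B0 B8←B6
Dom∩ at merges:
  B2: preds {B0,B1,B4,B5}: {B0} ∩ {B0,B1} ∩ {B0,B2,B3,B4} ∩ {B0,B2,B5} = {B0}; idom=B0
  B7: preds {B1,B6}: {B0,B1} ∩ {B0,B2,B3,B4,B6} = {B0}; idom=B0

DF derivation:
  B2←B0: walk · to B0
  B2←B1: walk B1 to B0
  B2←B4: walk B4→B3→B2 to B0
  B2←B5: walk B5→B2 to B0
  B7←B1: walk B1 to B0
  B7←B6: walk B6→B4→B3→B2 to B0
  DF(B0)=∅
  DF(B1)={B2,B7}
  DF(B2)={B2,B7}
  DF(B3)={B2,B7}
  DF(B4)={B2,B7}
  DF(B5)={B2}
  DF(B6)={B7}
  DF(B7)=∅
  DF(B8)=∅

φ for n: defs {B0,B1,B5,B7,B8}
  DF⁺ = {B2,B7}

Answer: ["B2", "B7"]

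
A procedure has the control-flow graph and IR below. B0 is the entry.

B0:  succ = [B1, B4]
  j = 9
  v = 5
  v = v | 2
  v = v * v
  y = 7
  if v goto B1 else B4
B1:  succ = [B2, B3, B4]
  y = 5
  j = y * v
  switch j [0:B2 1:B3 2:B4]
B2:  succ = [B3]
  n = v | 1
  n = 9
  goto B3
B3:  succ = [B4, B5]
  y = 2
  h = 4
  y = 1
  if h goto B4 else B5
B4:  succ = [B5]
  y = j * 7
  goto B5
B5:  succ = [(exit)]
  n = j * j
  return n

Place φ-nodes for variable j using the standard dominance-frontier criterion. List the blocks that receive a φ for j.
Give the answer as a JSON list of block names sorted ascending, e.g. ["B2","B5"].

Answer: ["B4", "B5"]

Derivation:
idom tree: B1←B0 B2←B1 B3←B1 B4←B0 B5←B0
Dom at joins:
  B3: preds {B1,B2}: {B0,B1} ∩ {B0,B1,B2} = {B0,B1}; idom=B1
  B4: preds {B0,B1,B3}: {B0} ∩ {B0,B1} ∩ {B0,B1,B3} = {B0}; idom=B0
  B5: preds {B3,B4}: {B0,B1,B3} ∩ {B0,B4} = {B0}; idom=B0

DF walk-up:
  join B3 pred B1: · stop@B1
  join B3 pred B2: B2 stop@B1
  join B4 pred B0: · stop@B0
  join B4 pred B1: B1 stop@B0
  join B4 pred B3: B3→B1 stop@B0
  join B5 pred B3: B3→B1 stop@B0
  join B5 pred B4: B4 stop@B0
  B0 → ∅
  B1 → {B4,B5}
  B2 → {B3}
  B3 → {B4,B5}
  B4 → {B5}
  B5 → ∅

φ for j: defs {B0,B1}
  DF⁺ = {B4,B5}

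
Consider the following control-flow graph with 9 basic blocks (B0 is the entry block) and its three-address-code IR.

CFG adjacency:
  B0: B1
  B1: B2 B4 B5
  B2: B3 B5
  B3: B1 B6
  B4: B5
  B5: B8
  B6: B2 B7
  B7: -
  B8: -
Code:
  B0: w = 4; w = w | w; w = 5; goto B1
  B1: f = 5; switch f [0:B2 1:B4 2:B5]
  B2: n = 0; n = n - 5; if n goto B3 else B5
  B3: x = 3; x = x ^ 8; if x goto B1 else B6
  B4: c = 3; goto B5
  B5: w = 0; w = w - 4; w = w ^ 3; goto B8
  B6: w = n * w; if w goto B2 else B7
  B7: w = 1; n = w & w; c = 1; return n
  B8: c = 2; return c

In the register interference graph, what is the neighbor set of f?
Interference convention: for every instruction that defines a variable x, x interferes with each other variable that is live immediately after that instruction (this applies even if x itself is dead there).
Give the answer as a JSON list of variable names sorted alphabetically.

Answer: ["w"]

Derivation:
Per-block:
  B0 def {w} use ∅
  B1 def {f} use ∅
  B2 def {n} use ∅
  B3 def {x} use ∅
  B4 def {c} use ∅
  B5 def {w} use ∅
  B6 def {w} use {n,w}
  B7 def {c,n,w} use ∅
  B8 def {c} use ∅

Backward fixpoint:
  B0: in=∅ out={w}
  B1: in={w} out={w}
  B2: in={w} out={n,w}
  B3: in={n,w} out={n,w}
  B4: in=∅ out=∅
  B5: in=∅ out=∅
  B6: in={n,w} out={w}
  B7: in=∅ out=∅
  B8: in=∅ out=∅

Interfere edges:
  c — {n}
  f — {w}
  n — {c,w,x}
  w — {f,n,x}
  x — {n,w}

N(f) = ["w"]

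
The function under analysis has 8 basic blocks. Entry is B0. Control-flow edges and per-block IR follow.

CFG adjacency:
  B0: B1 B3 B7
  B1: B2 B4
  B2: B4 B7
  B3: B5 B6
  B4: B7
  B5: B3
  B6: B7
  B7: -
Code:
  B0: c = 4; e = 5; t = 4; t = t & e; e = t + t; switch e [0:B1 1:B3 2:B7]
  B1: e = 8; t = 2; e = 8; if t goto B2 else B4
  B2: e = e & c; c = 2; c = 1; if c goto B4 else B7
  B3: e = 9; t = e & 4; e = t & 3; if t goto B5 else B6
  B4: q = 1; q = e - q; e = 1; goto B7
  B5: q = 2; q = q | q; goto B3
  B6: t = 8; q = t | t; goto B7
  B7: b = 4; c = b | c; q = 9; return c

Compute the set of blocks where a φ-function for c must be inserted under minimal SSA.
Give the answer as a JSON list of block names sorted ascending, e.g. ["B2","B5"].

Answer: ["B4", "B7"]

Analysis:
idom tree: B1←B0 B2←B1 B3←B0 B4←B1 B5←B3 B6←B3 B7←B0
Dom at joins:
  B3: preds {B0,B5}: {B0} ∩ {B0,B3,B5} = {B0}; idom=B0
  B4: preds {B1,B2}: {B0,B1} ∩ {B0,B1,B2} = {B0,B1}; idom=B1
  B7: preds {B0,B2,B4,B6}: {B0} ∩ {B0,B1,B2} ∩ {B0,B1,B4} ∩ {B0,B3,B6} = {B0}; idom=B0

DF walk-up:
  join B3 pred B0: · stop@B0
  join B3 pred B5: B5→B3 stop@B0
  join B4 pred B1: · stop@B1
  join B4 pred B2: B2 stop@B1
  join B7 pred B0: · stop@B0
  join B7 pred B2: B2→B1 stop@B0
  join B7 pred B4: B4→B1 stop@B0
  join B7 pred B6: B6→B3 stop@B0
  B0 → ∅
  B1 → {B7}
  B2 → {B4,B7}
  B3 → {B3,B7}
  B4 → {B7}
  B5 → {B3}
  B6 → {B7}
  B7 → ∅

φ for c: defs {B0,B2,B7}
  DF⁺ = {B4,B7}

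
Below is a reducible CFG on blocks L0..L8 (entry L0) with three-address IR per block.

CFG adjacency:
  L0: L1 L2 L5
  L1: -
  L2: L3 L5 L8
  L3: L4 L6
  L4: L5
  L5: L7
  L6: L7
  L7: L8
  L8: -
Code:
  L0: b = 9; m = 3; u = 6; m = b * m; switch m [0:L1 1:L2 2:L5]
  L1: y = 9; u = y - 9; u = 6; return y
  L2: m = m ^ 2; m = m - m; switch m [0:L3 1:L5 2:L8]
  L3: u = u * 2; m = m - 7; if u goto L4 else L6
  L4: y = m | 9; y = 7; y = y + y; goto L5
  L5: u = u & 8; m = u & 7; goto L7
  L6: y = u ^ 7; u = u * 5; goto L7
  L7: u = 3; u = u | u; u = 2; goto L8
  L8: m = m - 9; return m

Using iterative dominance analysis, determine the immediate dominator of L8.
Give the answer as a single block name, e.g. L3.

idom tree: L1←L0 L2←L0 L3←L2 L4←L3 L5←L0 L6←L3 L7←L0 L8←L0
Join-block Dom:
  L5: preds {L0,L2,L4}: {L0} ∩ {L0,L2} ∩ {L0,L2,L3,L4} = {L0}; idom=L0
  L7: preds {L5,L6}: {L0,L5} ∩ {L0,L2,L3,L6} = {L0}; idom=L0
  L8: preds {L2,L7}: {L0,L2} ∩ {L0,L7} = {L0}; idom=L0

idom(L8) = L0

Answer: L0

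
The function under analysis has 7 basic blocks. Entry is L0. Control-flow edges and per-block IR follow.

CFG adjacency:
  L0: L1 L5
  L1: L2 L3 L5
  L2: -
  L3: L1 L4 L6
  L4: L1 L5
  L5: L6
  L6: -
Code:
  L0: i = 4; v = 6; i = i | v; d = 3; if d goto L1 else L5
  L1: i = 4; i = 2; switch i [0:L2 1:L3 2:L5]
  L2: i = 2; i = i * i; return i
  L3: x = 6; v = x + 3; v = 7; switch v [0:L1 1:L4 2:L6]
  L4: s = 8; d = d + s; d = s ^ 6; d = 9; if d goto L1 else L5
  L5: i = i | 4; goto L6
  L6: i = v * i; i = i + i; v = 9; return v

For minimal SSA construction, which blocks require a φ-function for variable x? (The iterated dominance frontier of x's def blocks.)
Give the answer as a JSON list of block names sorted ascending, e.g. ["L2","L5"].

idom tree: L1←L0 L2←L1 L3←L1 L4←L3 L5←L0 L6←L0
Join-block Dom:
  L1: preds {L0,L3,L4}: {L0} ∩ {L0,L1,L3} ∩ {L0,L1,L3,L4} = {L0}; idom=L0
  L5: preds {L0,L1,L4}: {L0} ∩ {L0,L1} ∩ {L0,L1,L3,L4} = {L0}; idom=L0
  L6: preds {L3,L5}: {L0,L1,L3} ∩ {L0,L5} = {L0}; idom=L0

DF walk-up:
  join L1 pred L0: · stop@L0
  join L1 pred L3: L3→L1 stop@L0
  join L1 pred L4: L4→L3→L1 stop@L0
  join L5 pred L0: · stop@L0
  join L5 pred L1: L1 stop@L0
  join L5 pred L4: L4→L3→L1 stop@L0
  join L6 pred L3: L3→L1 stop@L0
  join L6 pred L5: L5 stop@L0
  DF(L0)=∅
  DF(L1)={L1,L5,L6}
  DF(L2)=∅
  DF(L3)={L1,L5,L6}
  DF(L4)={L1,L5}
  DF(L5)={L6}
  DF(L6)=∅

φ for x: defs {L3}
  DF⁺ = {L1,L5,L6}

Answer: ["L1", "L5", "L6"]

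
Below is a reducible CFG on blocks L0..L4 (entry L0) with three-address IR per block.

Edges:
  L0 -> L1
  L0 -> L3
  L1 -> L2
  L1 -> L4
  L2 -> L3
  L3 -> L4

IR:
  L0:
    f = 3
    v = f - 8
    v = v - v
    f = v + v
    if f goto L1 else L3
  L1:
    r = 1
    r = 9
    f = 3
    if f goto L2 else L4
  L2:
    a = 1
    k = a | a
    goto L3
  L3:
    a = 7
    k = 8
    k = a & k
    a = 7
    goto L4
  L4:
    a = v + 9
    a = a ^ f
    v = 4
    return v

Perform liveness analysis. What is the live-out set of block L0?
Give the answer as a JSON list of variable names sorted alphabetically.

def/use:
  L0: def={f,v} ue=∅
  L1: def={f,r} ue=∅
  L2: def={a,k} ue=∅
  L3: def={a,k} ue=∅
  L4: def={a,v} ue={f,v}

Liveness:
  L0: in=∅ out={f,v}
  L1: in={v} out={f,v}
  L2: in={f,v} out={f,v}
  L3: in={f,v} out={f,v}
  L4: in={f,v} out=∅

live-out(L0) = ["f", "v"]

Answer: ["f", "v"]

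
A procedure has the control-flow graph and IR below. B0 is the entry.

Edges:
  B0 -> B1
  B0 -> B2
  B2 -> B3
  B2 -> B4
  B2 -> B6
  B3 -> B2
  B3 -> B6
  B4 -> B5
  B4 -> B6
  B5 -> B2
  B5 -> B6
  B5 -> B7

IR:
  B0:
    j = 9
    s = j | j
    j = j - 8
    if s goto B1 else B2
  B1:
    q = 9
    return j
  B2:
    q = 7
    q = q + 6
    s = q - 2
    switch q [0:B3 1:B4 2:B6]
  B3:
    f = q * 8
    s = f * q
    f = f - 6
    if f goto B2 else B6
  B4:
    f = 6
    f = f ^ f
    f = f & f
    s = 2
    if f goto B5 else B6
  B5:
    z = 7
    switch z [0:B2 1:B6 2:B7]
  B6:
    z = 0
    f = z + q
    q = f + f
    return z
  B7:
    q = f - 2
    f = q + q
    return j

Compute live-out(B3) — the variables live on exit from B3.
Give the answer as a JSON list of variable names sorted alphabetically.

def/use:
  B0: def={j,s} ue=∅
  B1: def={q} ue={j}
  B2: def={q,s} ue=∅
  B3: def={f,s} ue={q}
  B4: def={f,s} ue=∅
  B5: def={z} ue=∅
  B6: def={f,q,z} ue={q}
  B7: def={f,q} ue={f,j}

Live sets:
  live B0: ∅→{j}
  live B1: {j}→∅
  live B2: {j}→{j,q}
  live B3: {j,q}→{j,q}
  live B4: {j,q}→{f,j,q}
  live B5: {f,j,q}→{f,j,q}
  live B6: {q}→∅
  live B7: {f,j}→∅

live-out(B3) = ["j", "q"]

Answer: ["j", "q"]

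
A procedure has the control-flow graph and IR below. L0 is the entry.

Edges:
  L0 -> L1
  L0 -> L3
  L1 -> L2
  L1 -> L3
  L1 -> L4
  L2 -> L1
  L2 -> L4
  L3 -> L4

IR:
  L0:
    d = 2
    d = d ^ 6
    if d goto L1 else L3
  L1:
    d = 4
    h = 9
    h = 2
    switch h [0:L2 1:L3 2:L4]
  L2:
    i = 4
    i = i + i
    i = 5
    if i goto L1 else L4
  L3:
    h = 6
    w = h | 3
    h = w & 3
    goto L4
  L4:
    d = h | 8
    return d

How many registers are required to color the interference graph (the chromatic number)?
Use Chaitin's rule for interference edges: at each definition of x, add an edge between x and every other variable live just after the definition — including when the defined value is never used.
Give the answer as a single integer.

Block summaries:
  L0: {d} / ∅
  L1: {d,h} / ∅
  L2: {i} / ∅
  L3: {h,w} / ∅
  L4: {d} / {h}

Backward fixpoint:
  L0 li=∅ lo=∅
  L1 li=∅ lo={h}
  L2 li={h} lo={h}
  L3 li=∅ lo={h}
  L4 li={h} lo=∅

Interfere edges:
  d↔∅
  h↔{i}
  i↔{h}
  w↔∅

Registers:
  {h,i} pairwise interfere (2-clique) ⇒ χ ≥ 2
  2-colouring: c0={d,h,w}  c1={i}
  χ = 2

Answer: 2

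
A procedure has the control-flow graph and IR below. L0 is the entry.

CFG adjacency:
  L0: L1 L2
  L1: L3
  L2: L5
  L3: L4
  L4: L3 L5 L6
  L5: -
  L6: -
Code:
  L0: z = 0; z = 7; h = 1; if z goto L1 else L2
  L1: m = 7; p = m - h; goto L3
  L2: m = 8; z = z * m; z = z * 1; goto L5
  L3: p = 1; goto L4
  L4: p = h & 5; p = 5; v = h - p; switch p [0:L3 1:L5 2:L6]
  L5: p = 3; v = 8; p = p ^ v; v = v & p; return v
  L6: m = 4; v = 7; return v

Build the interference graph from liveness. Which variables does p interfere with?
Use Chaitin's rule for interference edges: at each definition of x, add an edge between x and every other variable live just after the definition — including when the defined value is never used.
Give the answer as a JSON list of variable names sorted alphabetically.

Answer: ["h", "v"]

Working:
def/use:
  L0: def={h,z} ue=∅
  L1: def={m,p} ue={h}
  L2: def={m,z} ue={z}
  L3: def={p} ue=∅
  L4: def={p,v} ue={h}
  L5: def={p,v} ue=∅
  L6: def={m,v} ue=∅

Live sets:
  L0 li=∅ lo={h,z}
  L1 li={h} lo={h}
  L2 li={z} lo=∅
  L3 li={h} lo={h}
  L4 li={h} lo={h}
  L5 li=∅ lo=∅
  L6 li=∅ lo=∅

Interference:
  h — {m,p,v,z}
  m — {h,z}
  p — {h,v}
  v — {h,p}
  z — {h,m}

N(p) = ["h", "v"]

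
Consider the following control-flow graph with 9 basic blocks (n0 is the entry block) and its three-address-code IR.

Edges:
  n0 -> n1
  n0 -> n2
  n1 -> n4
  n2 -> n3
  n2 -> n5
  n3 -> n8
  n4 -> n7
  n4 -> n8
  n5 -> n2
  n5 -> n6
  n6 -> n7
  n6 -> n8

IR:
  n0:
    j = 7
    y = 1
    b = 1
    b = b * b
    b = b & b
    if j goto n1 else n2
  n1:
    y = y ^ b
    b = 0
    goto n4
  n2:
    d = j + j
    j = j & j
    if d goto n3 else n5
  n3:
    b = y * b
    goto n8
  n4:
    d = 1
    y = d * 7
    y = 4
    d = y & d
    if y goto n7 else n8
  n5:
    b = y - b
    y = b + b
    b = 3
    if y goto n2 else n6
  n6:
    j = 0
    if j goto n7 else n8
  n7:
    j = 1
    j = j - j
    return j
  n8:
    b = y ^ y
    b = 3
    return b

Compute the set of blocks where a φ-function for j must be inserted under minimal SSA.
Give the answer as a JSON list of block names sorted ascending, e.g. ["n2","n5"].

idom tree: n1←n0 n2←n0 n3←n2 n4←n1 n5←n2 n6←n5 n7←n0 n8←n0
Join-block Dom:
  n2: preds {n0,n5}: {n0} ∩ {n0,n2,n5} = {n0}; idom=n0
  n7: preds {n4,n6}: {n0,n1,n4} ∩ {n0,n2,n5,n6} = {n0}; idom=n0
  n8: preds {n3,n4,n6}: {n0,n2,n3} ∩ {n0,n1,n4} ∩ {n0,n2,n5,n6} = {n0}; idom=n0

DF derivation:
  join n2 pred n0: · stop@n0
  join n2 pred n5: n5→n2 stop@n0
  join n7 pred n4: n4→n1 stop@n0
  join n7 pred n6: n6→n5→n2 stop@n0
  join n8 pred n3: n3→n2 stop@n0
  join n8 pred n4: n4→n1 stop@n0
  join n8 pred n6: n6→n5→n2 stop@n0
  DF(n0)=∅
  DF(n1)={n7,n8}
  DF(n2)={n2,n7,n8}
  DF(n3)={n8}
  DF(n4)={n7,n8}
  DF(n5)={n2,n7,n8}
  DF(n6)={n7,n8}
  DF(n7)=∅
  DF(n8)=∅

φ for j: defs {n0,n2,n6,n7}
  DF⁺ = {n2,n7,n8}

Answer: ["n2", "n7", "n8"]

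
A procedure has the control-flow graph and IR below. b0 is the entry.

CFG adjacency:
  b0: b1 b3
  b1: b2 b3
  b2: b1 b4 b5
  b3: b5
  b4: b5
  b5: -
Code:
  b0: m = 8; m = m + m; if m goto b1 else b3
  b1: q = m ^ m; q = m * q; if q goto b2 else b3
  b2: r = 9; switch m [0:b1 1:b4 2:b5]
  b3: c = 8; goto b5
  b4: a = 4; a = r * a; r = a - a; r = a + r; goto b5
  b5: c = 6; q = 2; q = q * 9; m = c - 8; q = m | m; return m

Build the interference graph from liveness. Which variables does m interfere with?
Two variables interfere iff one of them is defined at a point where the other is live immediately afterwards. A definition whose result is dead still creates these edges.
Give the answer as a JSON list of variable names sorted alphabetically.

Answer: ["q", "r"]

Analysis:
def/use:
  b0: def={m} ue=∅
  b1: def={q} ue={m}
  b2: def={r} ue={m}
  b3: def={c} ue=∅
  b4: def={a,r} ue={r}
  b5: def={c,m,q} ue=∅

Liveness:
  live b0: ∅→{m}
  live b1: {m}→{m}
  live b2: {m}→{m,r}
  live b3: ∅→∅
  live b4: {r}→∅
  live b5: ∅→∅

Interfere edges:
  a↔{r}
  c↔{q}
  m↔{q,r}
  q↔{c,m}
  r↔{a,m}

N(m) = ["q", "r"]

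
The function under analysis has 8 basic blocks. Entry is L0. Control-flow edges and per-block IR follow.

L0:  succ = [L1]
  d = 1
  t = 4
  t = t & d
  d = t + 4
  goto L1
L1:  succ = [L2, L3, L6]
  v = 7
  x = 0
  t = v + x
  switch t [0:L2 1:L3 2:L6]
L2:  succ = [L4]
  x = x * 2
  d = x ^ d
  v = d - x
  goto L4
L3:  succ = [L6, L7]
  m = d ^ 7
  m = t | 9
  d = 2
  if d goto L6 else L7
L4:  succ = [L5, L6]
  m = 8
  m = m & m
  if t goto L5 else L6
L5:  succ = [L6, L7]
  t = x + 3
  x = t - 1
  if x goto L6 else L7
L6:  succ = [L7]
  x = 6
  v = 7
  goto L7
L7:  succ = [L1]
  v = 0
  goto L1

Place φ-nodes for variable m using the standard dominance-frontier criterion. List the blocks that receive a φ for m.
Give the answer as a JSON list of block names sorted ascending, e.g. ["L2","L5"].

idom tree: L1←L0 L2←L1 L3←L1 L4←L2 L5←L4 L6←L1 L7←L1
Dom at joins:
  L1: preds {L0,L7}: {L0} ∩ {L0,L1,L7} = {L0}; idom=L0
  L6: preds {L1,L3,L4,L5}: {L0,L1} ∩ {L0,L1,L3} ∩ {L0,L1,L2,L4} ∩ {L0,L1,L2,L4,L5} = {L0,L1}; idom=L1
  L7: preds {L3,L5,L6}: {L0,L1,L3} ∩ {L0,L1,L2,L4,L5} ∩ {L0,L1,L6} = {L0,L1}; idom=L1

Frontier:
  join L1 pred L0: · stop@L0
  join L1 pred L7: L7→L1 stop@L0
  join L6 pred L1: · stop@L1
  join L6 pred L3: L3 stop@L1
  join L6 pred L4: L4→L2 stop@L1
  join L6 pred L5: L5→L4→L2 stop@L1
  join L7 pred L3: L3 stop@L1
  join L7 pred L5: L5→L4→L2 stop@L1
  join L7 pred L6: L6 stop@L1
  DF(L0)=∅
  DF(L1)={L1}
  DF(L2)={L6,L7}
  DF(L3)={L6,L7}
  DF(L4)={L6,L7}
  DF(L5)={L6,L7}
  DF(L6)={L7}
  DF(L7)={L1}

φ for m: defs {L3,L4}
  DF⁺ = {L1,L6,L7}

Answer: ["L1", "L6", "L7"]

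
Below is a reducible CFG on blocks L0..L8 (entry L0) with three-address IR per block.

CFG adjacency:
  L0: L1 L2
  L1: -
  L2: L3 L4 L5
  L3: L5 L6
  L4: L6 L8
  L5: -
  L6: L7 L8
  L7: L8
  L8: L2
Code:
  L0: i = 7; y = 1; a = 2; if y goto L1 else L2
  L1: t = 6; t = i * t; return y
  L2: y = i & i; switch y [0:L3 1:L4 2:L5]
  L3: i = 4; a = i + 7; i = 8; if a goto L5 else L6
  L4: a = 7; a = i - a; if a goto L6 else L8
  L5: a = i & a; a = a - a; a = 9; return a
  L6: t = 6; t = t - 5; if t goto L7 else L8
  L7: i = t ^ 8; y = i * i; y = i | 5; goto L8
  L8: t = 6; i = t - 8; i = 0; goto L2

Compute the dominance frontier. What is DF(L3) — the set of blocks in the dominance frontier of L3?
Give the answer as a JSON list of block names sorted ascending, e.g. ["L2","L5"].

Answer: ["L5", "L6"]

Analysis:
idom tree: L1←L0 L2←L0 L3←L2 L4←L2 L5←L2 L6←L2 L7←L6 L8←L2
Join-block Dom:
  L2: preds {L0,L8}: {L0} ∩ {L0,L2,L8} = {L0}; idom=L0
  L5: preds {L2,L3}: {L0,L2} ∩ {L0,L2,L3} = {L0,L2}; idom=L2
  L6: preds {L3,L4}: {L0,L2,L3} ∩ {L0,L2,L4} = {L0,L2}; idom=L2
  L8: preds {L4,L6,L7}: {L0,L2,L4} ∩ {L0,L2,L6} ∩ {L0,L2,L6,L7} = {L0,L2}; idom=L2

DF walk-up:
  join L2 pred L0: · stop@L0
  join L2 pred L8: L8→L2 stop@L0
  join L5 pred L2: · stop@L2
  join L5 pred L3: L3 stop@L2
  join L6 pred L3: L3 stop@L2
  join L6 pred L4: L4 stop@L2
  join L8 pred L4: L4 stop@L2
  join L8 pred L6: L6 stop@L2
  join L8 pred L7: L7→L6 stop@L2
  L0: DF=∅
  L1: DF=∅
  L2: DF={L2}
  L3: DF={L5,L6}
  L4: DF={L6,L8}
  L5: DF=∅
  L6: DF={L8}
  L7: DF={L8}
  L8: DF={L2}

DF(L3) = ["L5", "L6"]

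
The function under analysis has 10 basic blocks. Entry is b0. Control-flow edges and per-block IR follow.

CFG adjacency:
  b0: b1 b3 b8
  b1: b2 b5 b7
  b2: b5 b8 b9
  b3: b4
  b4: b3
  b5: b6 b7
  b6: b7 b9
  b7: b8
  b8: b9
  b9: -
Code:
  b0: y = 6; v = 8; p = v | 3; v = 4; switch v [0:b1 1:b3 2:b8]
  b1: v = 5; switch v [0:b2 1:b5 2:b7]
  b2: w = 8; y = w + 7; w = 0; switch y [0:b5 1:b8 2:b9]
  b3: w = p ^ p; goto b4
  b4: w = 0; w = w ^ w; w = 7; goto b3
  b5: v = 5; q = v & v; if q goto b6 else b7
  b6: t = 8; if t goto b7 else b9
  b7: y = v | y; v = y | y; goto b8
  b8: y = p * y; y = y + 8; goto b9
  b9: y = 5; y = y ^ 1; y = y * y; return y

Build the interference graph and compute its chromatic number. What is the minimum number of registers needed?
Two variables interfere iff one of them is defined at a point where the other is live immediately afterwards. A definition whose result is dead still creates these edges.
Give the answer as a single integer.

Answer: 4

Derivation:
Per-block:
  b0 def {p,v,y} use ∅
  b1 def {v} use ∅
  b2 def {w,y} use ∅
  b3 def {w} use {p}
  b4 def {w} use ∅
  b5 def {q,v} use ∅
  b6 def {t} use ∅
  b7 def {v,y} use {v,y}
  b8 def {y} use {p,y}
  b9 def {y} use ∅

Liveness:
  live b0: ∅→{p,y}
  live b1: {p,y}→{p,v,y}
  live b2: {p}→{p,y}
  live b3: {p}→{p}
  live b4: {p}→{p}
  live b5: {p,y}→{p,v,y}
  live b6: {p,v,y}→{p,v,y}
  live b7: {p,v,y}→{p,y}
  live b8: {p,y}→∅
  live b9: ∅→∅

Conflict graph:
  p: {q,t,v,w,y}
  q: {p,v,y}
  t: {p,v,y}
  v: {p,q,t,y}
  w: {p,y}
  y: {p,q,t,v,w}

Registers:
  clique {p,q,v,y} ⇒ need ≥ 4
  assign p→R0 q→R3 t→R3 v→R2 w→R2 y→R1 — no edge inside a register ⇒ χ ≤ 4
  χ = 4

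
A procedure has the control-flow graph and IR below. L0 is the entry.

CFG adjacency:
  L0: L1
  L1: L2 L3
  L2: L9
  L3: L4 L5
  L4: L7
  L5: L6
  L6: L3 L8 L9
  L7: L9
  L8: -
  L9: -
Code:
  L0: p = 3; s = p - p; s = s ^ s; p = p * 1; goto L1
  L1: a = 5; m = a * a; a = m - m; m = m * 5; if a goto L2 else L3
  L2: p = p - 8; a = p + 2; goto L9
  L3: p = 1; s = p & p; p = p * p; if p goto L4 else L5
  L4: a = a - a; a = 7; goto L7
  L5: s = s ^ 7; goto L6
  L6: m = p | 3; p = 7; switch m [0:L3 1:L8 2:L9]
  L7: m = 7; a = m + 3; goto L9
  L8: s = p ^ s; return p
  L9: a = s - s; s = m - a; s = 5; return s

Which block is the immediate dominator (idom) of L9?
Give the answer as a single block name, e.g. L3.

Answer: L1

Working:
idom tree: L1←L0 L2←L1 L3←L1 L4←L3 L5←L3 L6←L5 L7←L4 L8←L6 L9←L1
Dom at joins:
  L3: preds {L1,L6}: {L0,L1} ∩ {L0,L1,L3,L5,L6} = {L0,L1}; idom=L1
  L9: preds {L2,L6,L7}: {L0,L1,L2} ∩ {L0,L1,L3,L5,L6} ∩ {L0,L1,L3,L4,L7} = {L0,L1}; idom=L1

idom(L9) = L1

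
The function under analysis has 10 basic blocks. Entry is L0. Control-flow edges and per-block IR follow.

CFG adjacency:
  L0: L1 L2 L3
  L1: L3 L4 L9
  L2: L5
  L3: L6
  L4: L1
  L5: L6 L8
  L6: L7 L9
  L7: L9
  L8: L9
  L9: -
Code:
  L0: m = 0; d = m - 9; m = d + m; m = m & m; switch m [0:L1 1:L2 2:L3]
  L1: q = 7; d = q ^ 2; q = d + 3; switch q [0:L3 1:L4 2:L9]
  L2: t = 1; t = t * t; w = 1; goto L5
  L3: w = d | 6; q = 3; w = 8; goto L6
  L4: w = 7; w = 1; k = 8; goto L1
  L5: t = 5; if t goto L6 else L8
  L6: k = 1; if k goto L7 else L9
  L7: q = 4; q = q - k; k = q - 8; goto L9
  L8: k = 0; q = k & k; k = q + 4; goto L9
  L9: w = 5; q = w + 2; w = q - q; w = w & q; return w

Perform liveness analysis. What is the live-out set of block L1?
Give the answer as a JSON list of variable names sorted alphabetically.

Per-block:
  L0: {d,m} / ∅
  L1: {d,q} / ∅
  L2: {t,w} / ∅
  L3: {q,w} / {d}
  L4: {k,w} / ∅
  L5: {t} / ∅
  L6: {k} / ∅
  L7: {k,q} / {k}
  L8: {k,q} / ∅
  L9: {q,w} / ∅

Live sets:
  live L0: ∅→{d}
  live L1: ∅→{d}
  live L2: ∅→∅
  live L3: {d}→∅
  live L4: ∅→∅
  live L5: ∅→∅
  live L6: ∅→{k}
  live L7: {k}→∅
  live L8: ∅→∅
  live L9: ∅→∅

live-out(L1) = ["d"]

Answer: ["d"]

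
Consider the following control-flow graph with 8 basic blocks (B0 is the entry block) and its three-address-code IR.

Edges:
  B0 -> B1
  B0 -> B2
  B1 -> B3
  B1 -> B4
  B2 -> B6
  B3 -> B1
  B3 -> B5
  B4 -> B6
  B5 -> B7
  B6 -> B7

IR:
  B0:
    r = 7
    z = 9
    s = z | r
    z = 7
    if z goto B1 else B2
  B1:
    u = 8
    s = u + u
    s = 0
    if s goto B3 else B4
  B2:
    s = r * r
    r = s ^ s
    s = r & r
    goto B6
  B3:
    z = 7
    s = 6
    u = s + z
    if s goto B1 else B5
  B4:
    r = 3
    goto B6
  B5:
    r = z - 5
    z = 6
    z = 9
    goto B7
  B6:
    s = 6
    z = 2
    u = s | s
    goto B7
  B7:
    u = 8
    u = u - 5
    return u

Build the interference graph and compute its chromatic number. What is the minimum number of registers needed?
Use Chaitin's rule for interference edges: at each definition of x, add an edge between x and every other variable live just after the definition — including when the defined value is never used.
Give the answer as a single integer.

Per-block:
  B0: def={r,s,z} ue=∅
  B1: def={s,u} ue=∅
  B2: def={r,s} ue={r}
  B3: def={s,u,z} ue=∅
  B4: def={r} ue=∅
  B5: def={r,z} ue={z}
  B6: def={s,u,z} ue=∅
  B7: def={u} ue=∅

Live sets:
  B0: in=∅ out={r}
  B1: in=∅ out=∅
  B2: in={r} out=∅
  B3: in=∅ out={z}
  B4: in=∅ out=∅
  B5: in={z} out=∅
  B6: in=∅ out=∅
  B7: in=∅ out=∅

Conflict graph:
  r — {s,z}
  s — {r,u,z}
  u — {s,z}
  z — {r,s,u}

Colouring:
  {r,s,z} pairwise interfere (3-clique) ⇒ χ ≥ 3
  3-colouring: c0={s}  c1={z}  c2={r,u}
  χ = 3

Answer: 3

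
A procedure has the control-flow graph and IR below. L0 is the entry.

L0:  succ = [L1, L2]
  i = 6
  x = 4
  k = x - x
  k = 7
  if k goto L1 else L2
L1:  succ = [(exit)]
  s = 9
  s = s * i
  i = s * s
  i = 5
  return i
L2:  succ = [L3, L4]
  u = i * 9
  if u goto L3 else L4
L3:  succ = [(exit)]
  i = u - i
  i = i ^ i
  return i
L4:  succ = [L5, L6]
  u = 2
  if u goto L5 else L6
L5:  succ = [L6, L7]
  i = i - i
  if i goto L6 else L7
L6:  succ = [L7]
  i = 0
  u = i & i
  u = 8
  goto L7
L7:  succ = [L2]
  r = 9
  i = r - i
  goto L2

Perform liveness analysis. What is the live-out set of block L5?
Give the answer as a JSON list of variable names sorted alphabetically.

Answer: ["i"]

Analysis:
Per-block:
  L0 def {i,k,x} use ∅
  L1 def {i,s} use {i}
  L2 def {u} use {i}
  L3 def {i} use {i,u}
  L4 def {u} use ∅
  L5 def {i} use {i}
  L6 def {i,u} use ∅
  L7 def {i,r} use {i}

Backward fixpoint:
  L0 li=∅ lo={i}
  L1 li={i} lo=∅
  L2 li={i} lo={i,u}
  L3 li={i,u} lo=∅
  L4 li={i} lo={i}
  L5 li={i} lo={i}
  L6 li=∅ lo={i}
  L7 li={i} lo={i}

live-out(L5) = ["i"]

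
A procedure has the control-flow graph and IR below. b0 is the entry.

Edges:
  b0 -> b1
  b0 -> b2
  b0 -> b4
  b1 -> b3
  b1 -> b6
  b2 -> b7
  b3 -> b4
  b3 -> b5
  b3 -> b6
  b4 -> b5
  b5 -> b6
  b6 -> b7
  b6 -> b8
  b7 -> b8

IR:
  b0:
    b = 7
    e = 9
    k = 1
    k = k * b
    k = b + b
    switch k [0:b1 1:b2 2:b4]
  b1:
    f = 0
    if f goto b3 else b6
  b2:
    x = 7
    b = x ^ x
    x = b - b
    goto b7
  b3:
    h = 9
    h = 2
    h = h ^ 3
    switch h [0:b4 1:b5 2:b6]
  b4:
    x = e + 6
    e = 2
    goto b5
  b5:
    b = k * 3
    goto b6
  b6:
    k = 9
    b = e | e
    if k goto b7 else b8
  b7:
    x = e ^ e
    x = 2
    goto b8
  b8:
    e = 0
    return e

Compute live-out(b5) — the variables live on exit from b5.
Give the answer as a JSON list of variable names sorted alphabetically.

Block summaries:
  b0 def {b,e,k} use ∅
  b1 def {f} use ∅
  b2 def {b,x} use ∅
  b3 def {h} use ∅
  b4 def {e,x} use {e}
  b5 def {b} use {k}
  b6 def {b,k} use {e}
  b7 def {x} use {e}
  b8 def {e} use ∅

Backward fixpoint:
  live b0: ∅→{e,k}
  live b1: {e,k}→{e,k}
  live b2: {e}→{e}
  live b3: {e,k}→{e,k}
  live b4: {e,k}→{e,k}
  live b5: {e,k}→{e}
  live b6: {e}→{e}
  live b7: {e}→∅
  live b8: ∅→∅

live-out(b5) = ["e"]

Answer: ["e"]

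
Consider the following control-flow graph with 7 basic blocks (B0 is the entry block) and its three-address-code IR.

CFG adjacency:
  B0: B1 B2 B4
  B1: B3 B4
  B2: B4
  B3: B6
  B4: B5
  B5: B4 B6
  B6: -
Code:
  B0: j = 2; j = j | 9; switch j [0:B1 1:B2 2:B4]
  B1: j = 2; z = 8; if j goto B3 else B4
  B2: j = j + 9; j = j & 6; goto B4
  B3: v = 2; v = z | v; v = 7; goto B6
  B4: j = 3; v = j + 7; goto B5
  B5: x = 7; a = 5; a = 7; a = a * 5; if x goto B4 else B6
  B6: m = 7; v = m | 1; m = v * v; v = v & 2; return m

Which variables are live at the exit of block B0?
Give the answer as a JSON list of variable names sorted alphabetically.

Per-block:
  B0: def={j} ue=∅
  B1: def={j,z} ue=∅
  B2: def={j} ue={j}
  B3: def={v} ue={z}
  B4: def={j,v} ue=∅
  B5: def={a,x} ue=∅
  B6: def={m,v} ue=∅

Backward fixpoint:
  B0: in=∅ out={j}
  B1: in=∅ out={z}
  B2: in={j} out=∅
  B3: in={z} out=∅
  B4: in=∅ out=∅
  B5: in=∅ out=∅
  B6: in=∅ out=∅

live-out(B0) = ["j"]

Answer: ["j"]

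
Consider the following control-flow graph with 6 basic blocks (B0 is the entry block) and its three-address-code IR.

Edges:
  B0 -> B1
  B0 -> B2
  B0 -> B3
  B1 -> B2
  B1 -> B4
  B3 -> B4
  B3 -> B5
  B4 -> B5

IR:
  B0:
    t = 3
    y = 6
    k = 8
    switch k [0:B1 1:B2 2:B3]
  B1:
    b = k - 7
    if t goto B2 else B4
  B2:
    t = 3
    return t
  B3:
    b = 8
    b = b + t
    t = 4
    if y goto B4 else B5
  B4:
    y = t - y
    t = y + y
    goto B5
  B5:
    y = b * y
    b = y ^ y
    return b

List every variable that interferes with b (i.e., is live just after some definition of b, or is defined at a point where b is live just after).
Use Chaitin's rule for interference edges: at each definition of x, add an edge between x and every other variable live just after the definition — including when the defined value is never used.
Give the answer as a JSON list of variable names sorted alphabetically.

Per-block:
  B0: def={k,t,y} ue=∅
  B1: def={b} ue={k,t}
  B2: def={t} ue=∅
  B3: def={b,t} ue={t,y}
  B4: def={t,y} ue={t,y}
  B5: def={b,y} ue={b,y}

Live sets:
  live B0: ∅→{k,t,y}
  live B1: {k,t,y}→{b,t,y}
  live B2: ∅→∅
  live B3: {t,y}→{b,t,y}
  live B4: {b,t,y}→{b,y}
  live B5: {b,y}→∅

Interference:
  b↔{t,y}
  k↔{t,y}
  t↔{b,k,y}
  y↔{b,k,t}

N(b) = ["t", "y"]

Answer: ["t", "y"]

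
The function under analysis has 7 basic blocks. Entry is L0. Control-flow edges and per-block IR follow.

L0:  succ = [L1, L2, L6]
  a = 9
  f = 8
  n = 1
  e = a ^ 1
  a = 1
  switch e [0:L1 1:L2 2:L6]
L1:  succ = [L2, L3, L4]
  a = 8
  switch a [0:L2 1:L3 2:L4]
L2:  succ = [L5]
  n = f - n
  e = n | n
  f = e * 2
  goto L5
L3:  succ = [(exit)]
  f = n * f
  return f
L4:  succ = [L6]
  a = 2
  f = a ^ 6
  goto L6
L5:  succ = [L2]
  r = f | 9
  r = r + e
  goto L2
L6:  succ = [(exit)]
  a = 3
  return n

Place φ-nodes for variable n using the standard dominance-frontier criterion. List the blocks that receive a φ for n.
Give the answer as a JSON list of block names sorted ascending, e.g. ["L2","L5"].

idom tree: L1←L0 L2←L0 L3←L1 L4←L1 L5←L2 L6←L0
Dom∩ at merges:
  L2: preds {L0,L1,L5}: {L0} ∩ {L0,L1} ∩ {L0,L2,L5} = {L0}; idom=L0
  L6: preds {L0,L4}: {L0} ∩ {L0,L1,L4} = {L0}; idom=L0

DF walk-up:
  L2←L0: walk · to L0
  L2←L1: walk L1 to L0
  L2←L5: walk L5→L2 to L0
  L6←L0: walk · to L0
  L6←L4: walk L4→L1 to L0
  L0 → ∅
  L1 → {L2,L6}
  L2 → {L2}
  L3 → ∅
  L4 → {L6}
  L5 → {L2}
  L6 → ∅

φ for n: defs {L0,L2}
  DF⁺ = {L2}

Answer: ["L2"]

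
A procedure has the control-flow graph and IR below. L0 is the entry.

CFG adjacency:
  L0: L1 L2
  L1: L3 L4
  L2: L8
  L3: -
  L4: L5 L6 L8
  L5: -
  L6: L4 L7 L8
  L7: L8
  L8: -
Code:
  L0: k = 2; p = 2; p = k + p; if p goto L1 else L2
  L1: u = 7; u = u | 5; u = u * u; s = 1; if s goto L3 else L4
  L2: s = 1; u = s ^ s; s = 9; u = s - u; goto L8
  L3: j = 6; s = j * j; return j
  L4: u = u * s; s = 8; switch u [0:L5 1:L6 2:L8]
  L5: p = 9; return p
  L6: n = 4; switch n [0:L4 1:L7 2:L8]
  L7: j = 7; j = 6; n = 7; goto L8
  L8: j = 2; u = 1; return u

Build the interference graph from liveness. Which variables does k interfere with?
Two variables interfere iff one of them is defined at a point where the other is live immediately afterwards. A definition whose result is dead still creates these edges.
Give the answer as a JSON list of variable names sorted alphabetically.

Answer: ["p"]

Working:
def/use:
  L0 def {k,p} use ∅
  L1 def {s,u} use ∅
  L2 def {s,u} use ∅
  L3 def {j,s} use ∅
  L4 def {s,u} use {s,u}
  L5 def {p} use ∅
  L6 def {n} use ∅
  L7 def {j,n} use ∅
  L8 def {j,u} use ∅

Backward fixpoint:
  live L0: ∅→∅
  live L1: ∅→{s,u}
  live L2: ∅→∅
  live L3: ∅→∅
  live L4: {s,u}→{s,u}
  live L5: ∅→∅
  live L6: {s,u}→{s,u}
  live L7: ∅→∅
  live L8: ∅→∅

Conflict graph:
  j — {s}
  k — {p}
  n — {s,u}
  p — {k}
  s — {j,n,u}
  u — {n,s}

N(k) = ["p"]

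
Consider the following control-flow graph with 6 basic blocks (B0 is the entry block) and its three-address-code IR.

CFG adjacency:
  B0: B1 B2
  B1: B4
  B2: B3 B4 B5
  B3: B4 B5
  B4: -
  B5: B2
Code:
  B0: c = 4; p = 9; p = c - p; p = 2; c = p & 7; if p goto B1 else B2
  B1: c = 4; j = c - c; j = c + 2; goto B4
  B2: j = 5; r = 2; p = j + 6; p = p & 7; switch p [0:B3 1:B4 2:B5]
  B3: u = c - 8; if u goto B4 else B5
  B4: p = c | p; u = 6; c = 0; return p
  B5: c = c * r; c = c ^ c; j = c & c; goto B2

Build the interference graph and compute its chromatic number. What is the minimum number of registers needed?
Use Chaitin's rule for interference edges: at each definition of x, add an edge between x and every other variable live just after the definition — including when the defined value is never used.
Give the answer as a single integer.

def/use:
  B0: def={c,p} ue=∅
  B1: def={c,j} ue=∅
  B2: def={j,p,r} ue=∅
  B3: def={u} ue={c}
  B4: def={c,p,u} ue={c,p}
  B5: def={c,j} ue={c,r}

Live sets:
  B0: in=∅ out={c,p}
  B1: in={p} out={c,p}
  B2: in={c} out={c,p,r}
  B3: in={c,p,r} out={c,p,r}
  B4: in={c,p} out=∅
  B5: in={c,r} out={c}

Conflict graph:
  c — {j,p,r,u}
  j — {c,p,r}
  p — {c,j,r,u}
  r — {c,j,p,u}
  u — {c,p,r}

Chromatic number:
  clique {c,j,p,r} ⇒ need ≥ 4
  assign c→c0 j→c3 p→c1 r→c2 u→c3 — no edge inside a register ⇒ χ ≤ 4
  χ = 4

Answer: 4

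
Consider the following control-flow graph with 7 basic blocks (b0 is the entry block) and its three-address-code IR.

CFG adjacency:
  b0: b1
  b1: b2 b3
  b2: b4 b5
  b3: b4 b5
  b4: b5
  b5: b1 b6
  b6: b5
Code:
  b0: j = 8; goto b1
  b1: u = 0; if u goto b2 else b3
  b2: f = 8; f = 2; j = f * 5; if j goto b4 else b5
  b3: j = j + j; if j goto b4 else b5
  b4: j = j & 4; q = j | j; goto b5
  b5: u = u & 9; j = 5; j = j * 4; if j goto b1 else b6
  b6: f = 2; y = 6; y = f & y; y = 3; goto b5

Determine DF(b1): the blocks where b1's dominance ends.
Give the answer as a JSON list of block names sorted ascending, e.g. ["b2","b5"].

Answer: ["b1"]

Analysis:
idom tree: b1←b0 b2←b1 b3←b1 b4←b1 b5←b1 b6←b5
Join-block Dom:
  b1: preds {b0,b5}: {b0} ∩ {b0,b1,b5} = {b0}; idom=b0
  b4: preds {b2,b3}: {b0,b1,b2} ∩ {b0,b1,b3} = {b0,b1}; idom=b1
  b5: preds {b2,b3,b4,b6}: {b0,b1,b2} ∩ {b0,b1,b3} ∩ {b0,b1,b4} ∩ {b0,b1,b5,b6} = {b0,b1}; idom=b1

DF derivation:
  join b1 pred b0: · stop@b0
  join b1 pred b5: b5→b1 stop@b0
  join b4 pred b2: b2 stop@b1
  join b4 pred b3: b3 stop@b1
  join b5 pred b2: b2 stop@b1
  join b5 pred b3: b3 stop@b1
  join b5 pred b4: b4 stop@b1
  join b5 pred b6: b6→b5 stop@b1
  b0: DF=∅
  b1: DF={b1}
  b2: DF={b4,b5}
  b3: DF={b4,b5}
  b4: DF={b5}
  b5: DF={b1,b5}
  b6: DF={b5}

DF(b1) = ["b1"]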